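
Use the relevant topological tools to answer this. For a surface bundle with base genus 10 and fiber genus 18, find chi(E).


For a fiber bundle F -> E -> B (with CW structure): chi(E) = chi(B) * chi(F).
chi(Sigma_10) = -18, chi(Sigma_18) = -34.
chi(E) = (-18) * (-34) = 612

612


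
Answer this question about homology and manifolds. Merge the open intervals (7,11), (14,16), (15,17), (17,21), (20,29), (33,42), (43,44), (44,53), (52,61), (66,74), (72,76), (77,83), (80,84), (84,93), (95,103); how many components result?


Sort and merge overlapping open intervals.
Merged: (7,11), (14,17), (17,29), (33,42), (43,44), (44,61), (66,76), (77,84), (84,93), (95,103).
Number of components = 10

10


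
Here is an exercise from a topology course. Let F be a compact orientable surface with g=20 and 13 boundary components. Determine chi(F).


For a compact orientable surface with genus g and b boundary components: chi = 2 - 2g - b.
chi = 2 - 2*20 - 13 = 2 - 40 - 13 = -51

-51


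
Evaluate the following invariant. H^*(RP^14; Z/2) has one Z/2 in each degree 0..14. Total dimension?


H^k(RP^14; Z/2) = Z/2 for each 0 <= k <= 14.
Total dimension = 14 + 1 = 15

15


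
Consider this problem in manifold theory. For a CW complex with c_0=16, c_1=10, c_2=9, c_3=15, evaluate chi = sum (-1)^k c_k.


chi = sum_k (-1)^k c_k.
= (-1)^0*16 + (-1)^1*10 + (-1)^2*9 + (-1)^3*15
= (16) + (-10) + (9) + (-15)
= 0

0


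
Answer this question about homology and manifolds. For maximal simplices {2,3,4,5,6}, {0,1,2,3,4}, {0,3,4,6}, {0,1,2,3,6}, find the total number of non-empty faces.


Each maximal simplex on m vertices has 2^m - 1 nonempty faces.
Take the union (dedupe shared faces).
Total distinct faces = 69

69


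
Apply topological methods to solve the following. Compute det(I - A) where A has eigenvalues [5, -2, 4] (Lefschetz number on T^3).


For a torus self-map: L(f) = det(I - A) where A acts on H_1.
L(f) = (1-5) * (1--2) * (1-4) = -4 * 3 * -3 = 36

36


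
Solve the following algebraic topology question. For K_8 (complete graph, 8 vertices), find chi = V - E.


K_8: V = 8, E = C(8,2) = 28.
chi = V - E = 8 - 28 = -20

-20


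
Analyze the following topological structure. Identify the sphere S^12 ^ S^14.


S^m ^ S^n = S^{m+n}.
k = 12 + 14 = 26

26


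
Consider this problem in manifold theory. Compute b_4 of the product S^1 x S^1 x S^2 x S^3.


Each S^d has Poincare polynomial 1 + t^d.
The product S^1 x S^1 x S^2 x S^3 has Poincare polynomial prod(1+t^d_i).
Expanding: b_0=1, b_1=2, b_2=2, b_3=3, b_4=3, b_5=2, b_6=2, b_7=1.
b_4 = 3

3


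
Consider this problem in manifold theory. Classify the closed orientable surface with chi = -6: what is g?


chi = 2 - 2g for closed orientable surfaces.
-6 = 2 - 2g
2g = 2 - (-6) = 8
g = 4

4


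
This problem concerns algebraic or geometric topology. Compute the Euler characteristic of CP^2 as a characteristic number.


For any closed oriented manifold, <e(TM),[M]> = chi(M).
chi(CP^2) = 2+1 = 3

3


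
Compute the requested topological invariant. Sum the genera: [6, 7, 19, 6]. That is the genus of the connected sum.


Genus is additive under connected sum of orientable surfaces.
g = 6 + 7 + 19 + 6 = 38

38


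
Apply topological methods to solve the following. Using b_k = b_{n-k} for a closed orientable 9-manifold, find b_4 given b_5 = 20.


Poincare duality for closed orientable n-manifolds: b_k = b_{n-k}.
Here n = 9, so b_4 = b_5 = 20

20


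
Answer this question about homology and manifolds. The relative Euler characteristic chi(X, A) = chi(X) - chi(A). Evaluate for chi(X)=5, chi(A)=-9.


Relative Euler characteristic: chi(X, A) = chi(X) - chi(A).
= 5 - (-9) = 14

14


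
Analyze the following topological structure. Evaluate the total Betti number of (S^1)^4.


b_k(T^4) = C(4,k), so the sum over k is sum_k C(4,k) = 2^4.
Total = 2^4 = 16

16


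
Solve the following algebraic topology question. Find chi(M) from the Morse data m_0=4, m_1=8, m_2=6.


Morse theory: chi(M) = sum_k (-1)^k m_k where m_k = #(index-k critical points).
= (4) + (-8) + (6) = 2

2


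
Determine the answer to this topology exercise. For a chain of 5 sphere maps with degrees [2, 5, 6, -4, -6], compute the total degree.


Degree is multiplicative: deg(composition) = product of degrees.
= (2) * (5) * (6) * (-4) * (-6) = 1440

1440


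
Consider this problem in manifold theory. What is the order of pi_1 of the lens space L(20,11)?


pi_1(L(p,q)) = Z/pZ for any q coprime to p.
|pi_1(L(20,11))| = 20

20


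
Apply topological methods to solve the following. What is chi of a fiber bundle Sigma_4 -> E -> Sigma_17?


For a fiber bundle F -> E -> B (with CW structure): chi(E) = chi(B) * chi(F).
chi(Sigma_17) = -32, chi(Sigma_4) = -6.
chi(E) = (-32) * (-6) = 192

192


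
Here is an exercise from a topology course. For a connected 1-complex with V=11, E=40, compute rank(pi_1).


For a connected graph: rank(pi_1) = b_1 = E - V + 1 = 1 - chi.
chi = V - E = 11 - 40 = -29.
rank = 1 - (-29) = 40 - 11 + 1 = 30

30


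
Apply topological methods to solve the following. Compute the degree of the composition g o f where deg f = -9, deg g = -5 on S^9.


Degree is multiplicative under composition: deg(g o f) = deg(g) * deg(f).
= -5 * -9 = 45

45


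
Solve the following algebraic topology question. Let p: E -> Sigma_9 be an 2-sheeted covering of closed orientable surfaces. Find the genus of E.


For an n-sheeted cover: chi(E) = n * chi(B).
chi(Sigma_9) = 2 - 2*9 = -16.
chi(E) = 2 * (-16) = -32.
genus(E) = (2 - chi(E))/2 = (2 - (-32))/2 = 34/2 = 17

17


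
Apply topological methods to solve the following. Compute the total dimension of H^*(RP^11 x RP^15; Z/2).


dim H^*(RP^n; Z/2) = n+1 (one Z/2 in each degree 0..n).
Total Betti number is multiplicative.
Total = (11+1) * (15+1) = 12 * 16 = 192

192


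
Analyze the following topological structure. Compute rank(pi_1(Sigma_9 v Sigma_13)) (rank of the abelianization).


For a wedge: H_1(A v B) = H_1(A) + H_1(B).
b_1(Sigma_9) = 18, b_1(Sigma_13) = 26.
b_1 = 18 + 26 = 44

44


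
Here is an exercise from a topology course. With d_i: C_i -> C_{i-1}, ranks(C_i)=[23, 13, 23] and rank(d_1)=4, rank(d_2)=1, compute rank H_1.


rank H_k = rank(ker d_k) - rank(im d_{k+1}).
rank(ker d_1) = rank(C_1) - rank(d_1) = 13 - 4 = 9.
rank(im d_{1+1}) = 1.
rank H_1 = 9 - 1 = 8

8


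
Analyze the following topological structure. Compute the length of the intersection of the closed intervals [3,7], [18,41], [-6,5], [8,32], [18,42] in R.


Intersection = [max(a_i), min(b_i)] = [18, 5].
Since 18 > 5, the intersection is empty.
Length = 0

0


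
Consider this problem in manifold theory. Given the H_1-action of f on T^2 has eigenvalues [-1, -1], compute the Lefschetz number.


For a torus self-map: L(f) = det(I - A) where A acts on H_1.
L(f) = (1--1) * (1--1) = 2 * 2 = 4

4


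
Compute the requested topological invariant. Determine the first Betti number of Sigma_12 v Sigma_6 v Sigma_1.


For a wedge X v Y: reduced H_k(X v Y) = H_k(X) + H_k(Y).
Each Sigma_g contributes b_1 = 2g.
b_1 = 24 + 12 + 2 = 38

38


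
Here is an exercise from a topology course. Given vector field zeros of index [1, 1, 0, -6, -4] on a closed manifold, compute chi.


Poincare-Hopf: chi(M) = sum of indices of zeros.
chi = (1) + (1) + (0) + (-6) + (-4) = -8

-8


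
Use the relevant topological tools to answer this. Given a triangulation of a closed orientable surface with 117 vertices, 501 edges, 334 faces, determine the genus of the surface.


chi = V - E + F = 117 - 501 + 334 = -50
For orientable closed surface: chi = 2 - 2g, so g = (2 - chi)/2.
g = (2 - (-50)) / 2 = 52 / 2 = 26

26


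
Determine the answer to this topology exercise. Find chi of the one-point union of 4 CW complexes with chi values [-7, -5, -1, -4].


chi(A v B) = chi(A) + chi(B) - 1 (one point identified).
For 4 spaces: chi = (sum chi_i) - (4 - 1).
sum = -17; chi = -17 - 3 = -20

-20


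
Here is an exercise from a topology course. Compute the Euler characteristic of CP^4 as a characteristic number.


For any closed oriented manifold, <e(TM),[M]> = chi(M).
chi(CP^4) = 4+1 = 5

5


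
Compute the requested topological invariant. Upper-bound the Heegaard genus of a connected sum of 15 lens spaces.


Heegaard genus satisfies g(A#B) <= g(A) + g(B).
Each lens space has g = 1.
Upper bound: 15 * 1 = 15

15


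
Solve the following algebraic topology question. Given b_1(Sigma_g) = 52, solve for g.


For a closed orientable surface: b_1 = 2g.
52 = 2g
g = 52 / 2 = 26

26


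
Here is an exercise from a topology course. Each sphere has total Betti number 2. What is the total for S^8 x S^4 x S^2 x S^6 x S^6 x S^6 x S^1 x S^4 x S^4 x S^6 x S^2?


Total Betti number is multiplicative under products.
Each S^d (d>=1) has total Betti number 2.
There are 11 sphere factors.
Total = 2^11 = 2048

2048


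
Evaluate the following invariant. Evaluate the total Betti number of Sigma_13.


For Sigma_13: b_0 = 1, b_1 = 2g = 26, b_2 = 1.
Total = 1 + 26 + 1 = 28

28


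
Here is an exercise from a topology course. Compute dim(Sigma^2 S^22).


Each suspension raises dimension by 1: Sigma S^n = S^{n+1}.
Sigma^2 S^22 = S^{22+2} = S^24

24


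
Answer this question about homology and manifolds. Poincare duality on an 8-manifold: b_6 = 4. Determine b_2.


Poincare duality for closed orientable n-manifolds: b_k = b_{n-k}.
Here n = 8, so b_2 = b_6 = 4

4


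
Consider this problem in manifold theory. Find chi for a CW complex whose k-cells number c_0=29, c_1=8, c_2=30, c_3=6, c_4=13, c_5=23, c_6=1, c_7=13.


chi = sum_k (-1)^k c_k.
= (-1)^0*29 + (-1)^1*8 + (-1)^2*30 + (-1)^3*6 + (-1)^4*13 + (-1)^5*23 + (-1)^6*1 + (-1)^7*13
= (29) + (-8) + (30) + (-6) + (13) + (-23) + (1) + (-13)
= 23

23


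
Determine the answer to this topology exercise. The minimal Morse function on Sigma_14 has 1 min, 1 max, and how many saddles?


A perfect Morse function has m_k = b_k.
For Sigma_14: b_0=1, b_1=2g=28, b_2=1.
Saddles m_1 = 2g = 28

28


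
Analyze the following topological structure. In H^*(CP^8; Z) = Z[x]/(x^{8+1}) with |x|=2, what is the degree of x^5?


|x| = 2 in H^*(CP^n).
|x^5| = 5 * |x| = 5 * 2 = 10

10


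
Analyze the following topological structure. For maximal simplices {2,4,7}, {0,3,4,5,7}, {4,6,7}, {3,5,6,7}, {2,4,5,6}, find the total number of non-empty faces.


Each maximal simplex on m vertices has 2^m - 1 nonempty faces.
Take the union (dedupe shared faces).
Total distinct faces = 52

52


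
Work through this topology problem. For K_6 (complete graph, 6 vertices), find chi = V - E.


K_6: V = 6, E = C(6,2) = 15.
chi = V - E = 6 - 15 = -9

-9


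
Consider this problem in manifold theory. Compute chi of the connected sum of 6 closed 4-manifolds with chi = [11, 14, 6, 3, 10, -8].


For n-manifolds: chi(A#B) = chi(A) + chi(B) - chi(S^4).
chi(S^4) = 1 + (-1)^4 = 2.
chi(#) = (sum chi_i) - (6-1)*chi(S^4) = 36 - 5*2 = 26

26


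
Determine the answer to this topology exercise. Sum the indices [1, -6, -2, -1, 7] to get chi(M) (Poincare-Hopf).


Poincare-Hopf: chi(M) = sum of indices of zeros.
chi = (1) + (-6) + (-2) + (-1) + (7) = -1

-1


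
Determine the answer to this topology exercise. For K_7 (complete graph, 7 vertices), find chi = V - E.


K_7: V = 7, E = C(7,2) = 21.
chi = V - E = 7 - 21 = -14

-14


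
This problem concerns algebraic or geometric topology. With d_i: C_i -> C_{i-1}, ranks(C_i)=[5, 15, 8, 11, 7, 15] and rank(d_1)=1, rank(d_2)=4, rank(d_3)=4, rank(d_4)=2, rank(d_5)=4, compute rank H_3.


rank H_k = rank(ker d_k) - rank(im d_{k+1}).
rank(ker d_3) = rank(C_3) - rank(d_3) = 11 - 4 = 7.
rank(im d_{3+1}) = 2.
rank H_3 = 7 - 2 = 5

5


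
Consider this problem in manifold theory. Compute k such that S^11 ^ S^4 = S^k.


S^m ^ S^n = S^{m+n}.
k = 11 + 4 = 15

15


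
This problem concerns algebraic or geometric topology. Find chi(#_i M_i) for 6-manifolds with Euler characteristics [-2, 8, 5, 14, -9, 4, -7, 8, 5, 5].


For n-manifolds: chi(A#B) = chi(A) + chi(B) - chi(S^6).
chi(S^6) = 1 + (-1)^6 = 2.
chi(#) = (sum chi_i) - (10-1)*chi(S^6) = 31 - 9*2 = 13

13


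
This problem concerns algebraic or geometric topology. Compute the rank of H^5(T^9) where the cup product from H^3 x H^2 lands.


Cup product: H^p x H^q -> H^{p+q}; here p+q = 3+2 = 5.
rank H^k(T^n) = C(n,k).
C(9,5) = 126

126


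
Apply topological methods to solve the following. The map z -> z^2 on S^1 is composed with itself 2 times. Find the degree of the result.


deg(f) = 2. Degree is multiplicative: deg(f^2) = (deg f)^2.
deg(f^2) = (2)^2 = 4

4


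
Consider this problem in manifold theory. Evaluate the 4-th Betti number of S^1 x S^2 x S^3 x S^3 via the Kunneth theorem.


Each S^d has Poincare polynomial 1 + t^d.
The product S^1 x S^2 x S^3 x S^3 has Poincare polynomial prod(1+t^d_i).
Expanding: b_0=1, b_1=1, b_2=1, b_3=3, b_4=2, b_5=2, b_6=3, b_7=1, b_8=1, b_9=1.
b_4 = 2

2


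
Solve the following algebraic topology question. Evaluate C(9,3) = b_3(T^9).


By the Kunneth formula, b_k(T^n) = C(n,k).
b_3(T^9) = C(9,3).
C(9,3) = 9!/(3!*6!) = 84

84


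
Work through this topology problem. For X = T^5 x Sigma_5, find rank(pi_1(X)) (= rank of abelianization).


pi_1(A x B) = pi_1(A) x pi_1(B); rank of abelianization = b_1.
b_1(T^5) = 5, b_1(Sigma_5) = 2*5 = 10.
b_1(product) = 5 + 10 = 15

15


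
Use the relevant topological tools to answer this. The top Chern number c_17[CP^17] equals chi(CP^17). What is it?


For any closed oriented manifold, <e(TM),[M]> = chi(M).
chi(CP^17) = 17+1 = 18

18


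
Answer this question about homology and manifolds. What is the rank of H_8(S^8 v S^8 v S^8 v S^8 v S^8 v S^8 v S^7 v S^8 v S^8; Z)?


For a wedge of spheres, H_k (k>0) is free on one generator per sphere of dimension k.
Spheres of dimension 8: count = 8.
b_8 = 8

8


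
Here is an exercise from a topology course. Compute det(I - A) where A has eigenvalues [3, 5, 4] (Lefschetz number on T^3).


For a torus self-map: L(f) = det(I - A) where A acts on H_1.
L(f) = (1-3) * (1-5) * (1-4) = -2 * -4 * -3 = -24

-24


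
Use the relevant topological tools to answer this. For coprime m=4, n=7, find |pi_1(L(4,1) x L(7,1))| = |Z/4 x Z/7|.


pi_1(X x Y) = pi_1(X) x pi_1(Y).
pi_1(L(4,1)) = Z/4, pi_1(L(7,1)) = Z/7.
|Z/4 x Z/7| = 4 * 7 = 28

28


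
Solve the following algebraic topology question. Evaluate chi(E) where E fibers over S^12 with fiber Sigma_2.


chi(S^12) = 2 (n even), chi(Sigma_2) = 2 - 2*2 = -2.
chi(E) = 2 * (-2) = -4

-4


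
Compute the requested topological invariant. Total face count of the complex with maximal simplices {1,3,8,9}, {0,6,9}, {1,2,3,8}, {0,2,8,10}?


Each maximal simplex on m vertices has 2^m - 1 nonempty faces.
Take the union (dedupe shared faces).
Total distinct faces = 40

40


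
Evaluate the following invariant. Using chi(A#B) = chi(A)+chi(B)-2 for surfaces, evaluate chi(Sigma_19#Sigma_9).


chi(Sigma_19) = 2 - 2*19 = -36
chi(Sigma_9) = 2 - 2*9 = -16
For surfaces: chi(A#B) = chi(A) + chi(B) - 2.
chi = -36 + -16 - 2 = -54

-54


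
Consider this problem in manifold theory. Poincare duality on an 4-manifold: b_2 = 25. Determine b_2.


Poincare duality for closed orientable n-manifolds: b_k = b_{n-k}.
Here n = 4, so b_2 = b_2 = 25

25


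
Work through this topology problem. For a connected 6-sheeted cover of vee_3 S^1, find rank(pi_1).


Nielsen-Schreier: an index-n subgroup of F_r is free of rank 1 + n(r-1).
Equivalently: chi(cover) = n*chi(base); chi(vee_r S^1) = 1 - 3 = -2.
chi(E) = 6*(-2) = -12; rank = 1 - chi(E) = 1 - (-12) = 13.
rank = 1 + 6*(3-1) = 1 + 12 = 13

13


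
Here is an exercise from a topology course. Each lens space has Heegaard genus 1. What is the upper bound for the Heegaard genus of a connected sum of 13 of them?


Heegaard genus satisfies g(A#B) <= g(A) + g(B).
Each lens space has g = 1.
Upper bound: 13 * 1 = 13

13


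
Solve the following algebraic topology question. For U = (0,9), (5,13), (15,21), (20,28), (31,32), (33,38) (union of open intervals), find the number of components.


Sort and merge overlapping open intervals.
Merged: (0,13), (15,28), (31,32), (33,38).
Number of components = 4

4


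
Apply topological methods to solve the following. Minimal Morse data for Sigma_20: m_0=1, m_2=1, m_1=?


A perfect Morse function has m_k = b_k.
For Sigma_20: b_0=1, b_1=2g=40, b_2=1.
Saddles m_1 = 2g = 40

40


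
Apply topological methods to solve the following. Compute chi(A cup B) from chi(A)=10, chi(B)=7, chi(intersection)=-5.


chi(A cup B) = chi(A) + chi(B) - chi(A cap B)
= 10 + (7) - (-5)
= 22

22


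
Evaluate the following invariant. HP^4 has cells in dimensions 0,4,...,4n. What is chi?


HP^4 has one cell in each dimension 0, 4, ..., 4*4 (4+1 cells, all even-dim).
chi = 4 + 1 = 5

5


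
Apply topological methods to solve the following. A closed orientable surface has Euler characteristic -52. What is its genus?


chi = 2 - 2g for closed orientable surfaces.
-52 = 2 - 2g
2g = 2 - (-52) = 54
g = 27

27


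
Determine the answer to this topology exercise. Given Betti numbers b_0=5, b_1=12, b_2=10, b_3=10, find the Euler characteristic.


chi = sum_k (-1)^k b_k.
= (5) + (-12) + (10) + (-10)
= -7

-7


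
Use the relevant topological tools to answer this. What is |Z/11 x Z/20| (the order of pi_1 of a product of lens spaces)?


pi_1(X x Y) = pi_1(X) x pi_1(Y).
pi_1(L(11,1)) = Z/11, pi_1(L(20,1)) = Z/20.
|Z/11 x Z/20| = 11 * 20 = 220

220


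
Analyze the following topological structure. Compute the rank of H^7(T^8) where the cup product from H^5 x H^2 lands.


Cup product: H^p x H^q -> H^{p+q}; here p+q = 5+2 = 7.
rank H^k(T^n) = C(n,k).
C(8,7) = 8

8


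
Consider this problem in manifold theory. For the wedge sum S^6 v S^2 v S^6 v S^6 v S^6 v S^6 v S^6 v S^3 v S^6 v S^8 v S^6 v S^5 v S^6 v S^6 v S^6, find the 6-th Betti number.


For a wedge of spheres, H_k (k>0) is free on one generator per sphere of dimension k.
Spheres of dimension 6: count = 11.
b_6 = 11

11


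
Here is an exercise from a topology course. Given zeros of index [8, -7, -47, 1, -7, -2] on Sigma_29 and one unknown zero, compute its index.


Poincare-Hopf: sum of indices = chi(M).
chi(Sigma_29) = 2 - 2*29 = -56.
Sum of known indices = -54.
x = chi - (sum known) = -56 - (-54) = -2

-2


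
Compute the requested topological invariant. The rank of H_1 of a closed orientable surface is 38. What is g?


For a closed orientable surface: b_1 = 2g.
38 = 2g
g = 38 / 2 = 19

19


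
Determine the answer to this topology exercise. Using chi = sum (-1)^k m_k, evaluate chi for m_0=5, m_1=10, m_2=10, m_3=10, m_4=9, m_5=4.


Morse theory: chi(M) = sum_k (-1)^k m_k where m_k = #(index-k critical points).
= (5) + (-10) + (10) + (-10) + (9) + (-4) = 0

0


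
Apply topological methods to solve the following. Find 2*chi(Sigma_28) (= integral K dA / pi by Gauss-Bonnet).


Gauss-Bonnet: integral K dA = 2*pi*chi(M).
chi(Sigma_28) = 2 - 2*28 = -54.
(integral K dA)/pi = 2*chi = 2*(-54) = -108

-108


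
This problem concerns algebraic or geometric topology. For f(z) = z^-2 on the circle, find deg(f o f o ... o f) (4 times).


deg(f) = -2. Degree is multiplicative: deg(f^4) = (deg f)^4.
deg(f^4) = (-2)^4 = 16

16


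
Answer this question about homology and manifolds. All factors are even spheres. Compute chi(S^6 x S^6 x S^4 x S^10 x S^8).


chi is multiplicative: chi(X x Y) = chi(X) chi(Y).
Each even-dim sphere has chi = 2. There are 5 factors.
chi = 2^5 = 32

32


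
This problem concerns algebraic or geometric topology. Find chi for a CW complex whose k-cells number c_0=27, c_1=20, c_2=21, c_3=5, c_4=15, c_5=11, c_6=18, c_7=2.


chi = sum_k (-1)^k c_k.
= (-1)^0*27 + (-1)^1*20 + (-1)^2*21 + (-1)^3*5 + (-1)^4*15 + (-1)^5*11 + (-1)^6*18 + (-1)^7*2
= (27) + (-20) + (21) + (-5) + (15) + (-11) + (18) + (-2)
= 43

43


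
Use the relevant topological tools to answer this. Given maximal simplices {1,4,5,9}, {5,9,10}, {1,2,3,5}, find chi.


Enumerate all faces; f-vector: f_0=7, f_1=13, f_2=9, f_3=2.
chi = sum (-1)^k f_k = 1

1


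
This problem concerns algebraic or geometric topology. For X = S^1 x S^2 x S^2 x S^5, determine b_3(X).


Each S^d has Poincare polynomial 1 + t^d.
The product S^1 x S^2 x S^2 x S^5 has Poincare polynomial prod(1+t^d_i).
Expanding: b_0=1, b_1=1, b_2=2, b_3=2, b_4=1, b_5=2, b_6=1, b_7=2, b_8=2, b_9=1, b_10=1.
b_3 = 2

2


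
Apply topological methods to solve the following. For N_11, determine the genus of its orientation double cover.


chi(N_11) = 2 - 11 = -9.
Double cover: chi(Sigma_g) = 2 * chi(N_11) = 2*(-9) = -18.
2 - 2g = -18, so g = (2 - (-18))/2 = 20/2 = 10

10


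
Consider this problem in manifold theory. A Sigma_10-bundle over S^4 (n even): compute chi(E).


chi(S^4) = 2 (n even), chi(Sigma_10) = 2 - 2*10 = -18.
chi(E) = 2 * (-18) = -36

-36


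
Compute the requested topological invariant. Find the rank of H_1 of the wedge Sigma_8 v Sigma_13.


For a wedge: H_1(A v B) = H_1(A) + H_1(B).
b_1(Sigma_8) = 16, b_1(Sigma_13) = 26.
b_1 = 16 + 26 = 42

42


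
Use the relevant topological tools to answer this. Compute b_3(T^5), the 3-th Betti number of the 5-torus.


By the Kunneth formula, b_k(T^n) = C(n,k).
b_3(T^5) = C(5,3).
C(5,3) = 5!/(3!*2!) = 10

10


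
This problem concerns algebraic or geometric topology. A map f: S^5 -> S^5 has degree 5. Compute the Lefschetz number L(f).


On S^5: L(f) = tr(f_0*) + (-1)^5 tr(f_5*) = 1 + (-1)^5 * deg(f).
L(f) = 1 + (-1)^5 * 5 = 1 + -5 = -4

-4


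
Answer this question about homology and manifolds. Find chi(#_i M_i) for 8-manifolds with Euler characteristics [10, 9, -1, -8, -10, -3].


For n-manifolds: chi(A#B) = chi(A) + chi(B) - chi(S^8).
chi(S^8) = 1 + (-1)^8 = 2.
chi(#) = (sum chi_i) - (6-1)*chi(S^8) = -3 - 5*2 = -13

-13


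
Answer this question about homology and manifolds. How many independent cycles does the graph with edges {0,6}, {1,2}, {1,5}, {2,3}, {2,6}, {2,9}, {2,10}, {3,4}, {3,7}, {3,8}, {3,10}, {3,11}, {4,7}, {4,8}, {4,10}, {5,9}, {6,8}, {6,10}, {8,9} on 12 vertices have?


b_1 = E - V + (number of components).
E = 19, V = 12, components = 1.
b_1 = 19 - 12 + 1 = 8

8


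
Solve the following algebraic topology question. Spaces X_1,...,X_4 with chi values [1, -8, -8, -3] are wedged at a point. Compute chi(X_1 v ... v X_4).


chi(A v B) = chi(A) + chi(B) - 1 (one point identified).
For 4 spaces: chi = (sum chi_i) - (4 - 1).
sum = -18; chi = -18 - 3 = -21

-21


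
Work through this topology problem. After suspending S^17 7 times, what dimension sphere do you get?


Each suspension raises dimension by 1: Sigma S^n = S^{n+1}.
Sigma^7 S^17 = S^{17+7} = S^24

24


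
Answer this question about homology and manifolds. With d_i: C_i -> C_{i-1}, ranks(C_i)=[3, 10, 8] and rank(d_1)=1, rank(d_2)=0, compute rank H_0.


rank H_k = rank(ker d_k) - rank(im d_{k+1}).
rank(ker d_0) = rank(C_0) - rank(d_0) = 3 - 0 = 3.
rank(im d_{0+1}) = 1.
rank H_0 = 3 - 1 = 2

2


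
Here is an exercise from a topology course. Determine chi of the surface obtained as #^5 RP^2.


For a non-orientable closed surface with k crosscaps: chi = 2 - k.
Here k = 5.
chi = 2 - 5 = -3

-3


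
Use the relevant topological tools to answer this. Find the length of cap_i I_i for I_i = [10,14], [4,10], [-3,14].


Intersection = [max(a_i), min(b_i)] = [10, 10].
Length = 10 - 10 = 0

0


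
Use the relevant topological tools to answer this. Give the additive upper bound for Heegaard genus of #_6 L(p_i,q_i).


Heegaard genus satisfies g(A#B) <= g(A) + g(B).
Each lens space has g = 1.
Upper bound: 6 * 1 = 6

6


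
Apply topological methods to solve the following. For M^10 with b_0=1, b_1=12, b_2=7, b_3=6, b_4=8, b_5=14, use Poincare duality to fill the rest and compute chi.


By Poincare duality b_k = b_{10-k}, so full Betti numbers: b_0=1, b_1=12, b_2=7, b_3=6, b_4=8, b_5=14, b_6=8, b_7=6, b_8=7, b_9=12, b_10=1.
chi = sum (-1)^k b_k = -18

-18


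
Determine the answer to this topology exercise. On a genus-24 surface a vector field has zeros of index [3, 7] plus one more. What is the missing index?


Poincare-Hopf: sum of indices = chi(M).
chi(Sigma_24) = 2 - 2*24 = -46.
Sum of known indices = 10.
x = chi - (sum known) = -46 - (10) = -56

-56


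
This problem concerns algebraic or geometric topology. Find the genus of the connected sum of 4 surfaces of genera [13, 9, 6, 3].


Genus is additive under connected sum of orientable surfaces.
g = 13 + 9 + 6 + 3 = 31

31


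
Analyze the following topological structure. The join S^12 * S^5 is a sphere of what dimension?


Join of spheres: S^m * S^n = S^{m+n+1}.
dim = 12 + 5 + 1 = 18

18


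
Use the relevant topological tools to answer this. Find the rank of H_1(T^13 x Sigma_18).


pi_1(A x B) = pi_1(A) x pi_1(B); rank of abelianization = b_1.
b_1(T^13) = 13, b_1(Sigma_18) = 2*18 = 36.
b_1(product) = 13 + 36 = 49

49


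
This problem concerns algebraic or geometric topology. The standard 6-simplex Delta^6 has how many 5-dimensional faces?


Delta^6 has 6+1 vertices. A 5-face is a choice of 5+1 vertices.
f_5 = C(6+1, 5+1) = C(7,6) = 7

7


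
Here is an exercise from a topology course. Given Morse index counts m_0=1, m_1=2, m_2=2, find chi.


Morse theory: chi(M) = sum_k (-1)^k m_k where m_k = #(index-k critical points).
= (1) + (-2) + (2) = 1

1


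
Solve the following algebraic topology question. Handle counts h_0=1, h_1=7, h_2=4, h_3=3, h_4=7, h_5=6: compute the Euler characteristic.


Handles of index k contribute (-1)^k to chi (same as CW cells).
chi = (1) + (-7) + (4) + (-3) + (7) + (-6) = -4

-4


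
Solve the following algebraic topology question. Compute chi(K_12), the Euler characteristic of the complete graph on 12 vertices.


K_12: V = 12, E = C(12,2) = 66.
chi = V - E = 12 - 66 = -54

-54


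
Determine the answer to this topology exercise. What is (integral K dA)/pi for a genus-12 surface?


Gauss-Bonnet: integral K dA = 2*pi*chi(M).
chi(Sigma_12) = 2 - 2*12 = -22.
(integral K dA)/pi = 2*chi = 2*(-22) = -44

-44


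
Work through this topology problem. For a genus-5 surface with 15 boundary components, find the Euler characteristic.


For a compact orientable surface with genus g and b boundary components: chi = 2 - 2g - b.
chi = 2 - 2*5 - 15 = 2 - 10 - 15 = -23

-23


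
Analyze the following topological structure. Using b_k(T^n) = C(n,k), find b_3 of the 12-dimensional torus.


By the Kunneth formula, b_k(T^n) = C(n,k).
b_3(T^12) = C(12,3).
C(12,3) = 12!/(3!*9!) = 220

220


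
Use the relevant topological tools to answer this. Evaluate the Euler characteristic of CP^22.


CP^22 has one cell in each even dimension 0, 2, ..., 2*22 (22+1 cells total).
All cells are even-dimensional, so chi = number of cells.
chi = 22 + 1 = 23

23


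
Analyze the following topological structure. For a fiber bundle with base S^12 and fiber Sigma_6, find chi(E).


chi(S^12) = 2 (n even), chi(Sigma_6) = 2 - 2*6 = -10.
chi(E) = 2 * (-10) = -20

-20


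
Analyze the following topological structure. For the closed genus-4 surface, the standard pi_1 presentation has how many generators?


Standard presentation: pi_1(Sigma_g) = <a_1,b_1,...,a_g,b_g | [a_1,b_1]...[a_g,b_g] = 1>.
Number of generators = 2g = 2*4 = 8

8


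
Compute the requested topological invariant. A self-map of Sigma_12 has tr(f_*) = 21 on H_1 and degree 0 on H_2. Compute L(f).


L(f) = tr(f_0*) - tr(f_1*) + tr(f_2*).
= 1 - (21) + (0)
= -20

-20


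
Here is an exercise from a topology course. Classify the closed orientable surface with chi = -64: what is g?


chi = 2 - 2g for closed orientable surfaces.
-64 = 2 - 2g
2g = 2 - (-64) = 66
g = 33

33


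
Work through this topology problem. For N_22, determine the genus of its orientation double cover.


chi(N_22) = 2 - 22 = -20.
Double cover: chi(Sigma_g) = 2 * chi(N_22) = 2*(-20) = -40.
2 - 2g = -40, so g = (2 - (-40))/2 = 42/2 = 21

21


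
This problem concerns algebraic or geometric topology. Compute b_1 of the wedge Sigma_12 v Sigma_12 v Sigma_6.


For a wedge X v Y: reduced H_k(X v Y) = H_k(X) + H_k(Y).
Each Sigma_g contributes b_1 = 2g.
b_1 = 24 + 24 + 12 = 60

60


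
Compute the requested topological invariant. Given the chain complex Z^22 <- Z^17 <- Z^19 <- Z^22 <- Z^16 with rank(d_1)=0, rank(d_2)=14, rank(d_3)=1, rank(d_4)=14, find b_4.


rank H_k = rank(ker d_k) - rank(im d_{k+1}).
rank(ker d_4) = rank(C_4) - rank(d_4) = 16 - 14 = 2.
rank(im d_{4+1}) = 0.
rank H_4 = 2 - 0 = 2

2


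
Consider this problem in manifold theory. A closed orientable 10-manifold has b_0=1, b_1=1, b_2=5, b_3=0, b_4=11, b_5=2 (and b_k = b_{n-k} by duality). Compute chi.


By Poincare duality b_k = b_{10-k}, so full Betti numbers: b_0=1, b_1=1, b_2=5, b_3=0, b_4=11, b_5=2, b_6=11, b_7=0, b_8=5, b_9=1, b_10=1.
chi = sum (-1)^k b_k = 30

30


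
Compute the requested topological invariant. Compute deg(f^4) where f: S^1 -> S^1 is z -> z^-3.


deg(f) = -3. Degree is multiplicative: deg(f^4) = (deg f)^4.
deg(f^4) = (-3)^4 = 81

81


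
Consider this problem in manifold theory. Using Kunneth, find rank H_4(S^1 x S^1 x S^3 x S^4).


Each S^d has Poincare polynomial 1 + t^d.
The product S^1 x S^1 x S^3 x S^4 has Poincare polynomial prod(1+t^d_i).
Expanding: b_0=1, b_1=2, b_2=1, b_3=1, b_4=3, b_5=3, b_6=1, b_7=1, b_8=2, b_9=1.
b_4 = 3

3


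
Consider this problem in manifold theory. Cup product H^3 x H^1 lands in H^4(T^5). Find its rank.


Cup product: H^p x H^q -> H^{p+q}; here p+q = 3+1 = 4.
rank H^k(T^n) = C(n,k).
C(5,4) = 5

5


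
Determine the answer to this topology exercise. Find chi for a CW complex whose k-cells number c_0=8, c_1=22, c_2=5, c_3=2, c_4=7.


chi = sum_k (-1)^k c_k.
= (-1)^0*8 + (-1)^1*22 + (-1)^2*5 + (-1)^3*2 + (-1)^4*7
= (8) + (-22) + (5) + (-2) + (7)
= -4

-4


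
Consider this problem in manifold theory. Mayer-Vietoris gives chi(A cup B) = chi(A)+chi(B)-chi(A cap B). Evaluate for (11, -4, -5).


chi(A cup B) = chi(A) + chi(B) - chi(A cap B)
= 11 + (-4) - (-5)
= 12

12


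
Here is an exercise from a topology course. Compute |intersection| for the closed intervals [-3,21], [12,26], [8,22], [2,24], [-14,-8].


Intersection = [max(a_i), min(b_i)] = [12, -8].
Since 12 > -8, the intersection is empty.
Length = 0

0


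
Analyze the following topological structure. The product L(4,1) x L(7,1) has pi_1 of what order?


pi_1(X x Y) = pi_1(X) x pi_1(Y).
pi_1(L(4,1)) = Z/4, pi_1(L(7,1)) = Z/7.
|Z/4 x Z/7| = 4 * 7 = 28

28


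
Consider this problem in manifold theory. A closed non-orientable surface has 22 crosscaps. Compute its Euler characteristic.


For a non-orientable closed surface with k crosscaps: chi = 2 - k.
Here k = 22.
chi = 2 - 22 = -20

-20


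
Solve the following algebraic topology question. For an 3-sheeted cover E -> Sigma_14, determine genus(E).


For an n-sheeted cover: chi(E) = n * chi(B).
chi(Sigma_14) = 2 - 2*14 = -26.
chi(E) = 3 * (-26) = -78.
genus(E) = (2 - chi(E))/2 = (2 - (-78))/2 = 80/2 = 40

40


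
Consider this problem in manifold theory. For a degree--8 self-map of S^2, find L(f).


On S^2: L(f) = tr(f_0*) + (-1)^2 tr(f_2*) = 1 + (-1)^2 * deg(f).
L(f) = 1 + (-1)^2 * -8 = 1 + -8 = -7

-7


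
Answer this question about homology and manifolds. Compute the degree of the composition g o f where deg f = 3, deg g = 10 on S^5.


Degree is multiplicative under composition: deg(g o f) = deg(g) * deg(f).
= 10 * 3 = 30

30


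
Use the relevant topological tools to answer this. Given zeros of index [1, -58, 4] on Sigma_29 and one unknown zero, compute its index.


Poincare-Hopf: sum of indices = chi(M).
chi(Sigma_29) = 2 - 2*29 = -56.
Sum of known indices = -53.
x = chi - (sum known) = -56 - (-53) = -3

-3


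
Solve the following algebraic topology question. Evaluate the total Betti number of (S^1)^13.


b_k(T^13) = C(13,k), so the sum over k is sum_k C(13,k) = 2^13.
Total = 2^13 = 8192

8192


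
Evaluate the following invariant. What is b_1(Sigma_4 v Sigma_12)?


For a wedge: H_1(A v B) = H_1(A) + H_1(B).
b_1(Sigma_4) = 8, b_1(Sigma_12) = 24.
b_1 = 8 + 24 = 32

32


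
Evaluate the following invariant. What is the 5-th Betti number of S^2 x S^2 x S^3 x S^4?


Each S^d has Poincare polynomial 1 + t^d.
The product S^2 x S^2 x S^3 x S^4 has Poincare polynomial prod(1+t^d_i).
Expanding: b_0=1, b_2=2, b_3=1, b_4=2, b_5=2, b_6=2, b_7=2, b_8=1, b_9=2, b_11=1.
b_5 = 2

2


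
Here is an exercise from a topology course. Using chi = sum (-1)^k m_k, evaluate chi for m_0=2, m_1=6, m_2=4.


Morse theory: chi(M) = sum_k (-1)^k m_k where m_k = #(index-k critical points).
= (2) + (-6) + (4) = 0

0


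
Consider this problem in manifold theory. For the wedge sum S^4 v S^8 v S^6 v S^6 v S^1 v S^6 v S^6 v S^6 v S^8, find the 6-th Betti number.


For a wedge of spheres, H_k (k>0) is free on one generator per sphere of dimension k.
Spheres of dimension 6: count = 5.
b_6 = 5

5


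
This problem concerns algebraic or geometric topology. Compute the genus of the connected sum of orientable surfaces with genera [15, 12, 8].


Genus is additive under connected sum of orientable surfaces.
g = 15 + 12 + 8 = 35

35


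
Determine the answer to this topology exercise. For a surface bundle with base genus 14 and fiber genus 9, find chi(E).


For a fiber bundle F -> E -> B (with CW structure): chi(E) = chi(B) * chi(F).
chi(Sigma_14) = -26, chi(Sigma_9) = -16.
chi(E) = (-26) * (-16) = 416

416


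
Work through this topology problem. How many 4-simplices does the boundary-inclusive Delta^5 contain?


Delta^5 has 5+1 vertices. A 4-face is a choice of 4+1 vertices.
f_4 = C(5+1, 4+1) = C(6,5) = 6

6


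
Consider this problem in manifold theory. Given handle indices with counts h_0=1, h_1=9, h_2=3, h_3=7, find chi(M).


Handles of index k contribute (-1)^k to chi (same as CW cells).
chi = (1) + (-9) + (3) + (-7) = -12

-12


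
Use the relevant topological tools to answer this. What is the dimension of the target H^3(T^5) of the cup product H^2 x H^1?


Cup product: H^p x H^q -> H^{p+q}; here p+q = 2+1 = 3.
rank H^k(T^n) = C(n,k).
C(5,3) = 10

10


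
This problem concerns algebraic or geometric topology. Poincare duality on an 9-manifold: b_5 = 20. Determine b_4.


Poincare duality for closed orientable n-manifolds: b_k = b_{n-k}.
Here n = 9, so b_4 = b_5 = 20

20


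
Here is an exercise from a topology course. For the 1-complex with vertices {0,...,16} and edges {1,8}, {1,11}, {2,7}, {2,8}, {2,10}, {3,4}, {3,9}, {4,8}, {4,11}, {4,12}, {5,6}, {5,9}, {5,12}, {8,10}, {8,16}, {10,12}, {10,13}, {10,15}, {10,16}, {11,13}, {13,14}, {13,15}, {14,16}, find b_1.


b_1 = E - V + (number of components).
E = 23, V = 17, components = 2.
b_1 = 23 - 17 + 2 = 8

8


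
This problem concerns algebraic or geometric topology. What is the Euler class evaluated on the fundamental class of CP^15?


For any closed oriented manifold, <e(TM),[M]> = chi(M).
chi(CP^15) = 15+1 = 16

16


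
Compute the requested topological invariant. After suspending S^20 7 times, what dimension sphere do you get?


Each suspension raises dimension by 1: Sigma S^n = S^{n+1}.
Sigma^7 S^20 = S^{20+7} = S^27

27


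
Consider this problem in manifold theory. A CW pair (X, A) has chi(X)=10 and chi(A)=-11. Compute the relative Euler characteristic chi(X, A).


Relative Euler characteristic: chi(X, A) = chi(X) - chi(A).
= 10 - (-11) = 21

21


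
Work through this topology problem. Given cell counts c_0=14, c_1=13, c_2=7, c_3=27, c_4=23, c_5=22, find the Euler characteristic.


chi = sum_k (-1)^k c_k.
= (-1)^0*14 + (-1)^1*13 + (-1)^2*7 + (-1)^3*27 + (-1)^4*23 + (-1)^5*22
= (14) + (-13) + (7) + (-27) + (23) + (-22)
= -18

-18


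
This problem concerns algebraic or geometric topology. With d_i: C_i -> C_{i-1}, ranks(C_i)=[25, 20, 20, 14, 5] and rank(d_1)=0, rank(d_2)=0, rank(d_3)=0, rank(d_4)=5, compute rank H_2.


rank H_k = rank(ker d_k) - rank(im d_{k+1}).
rank(ker d_2) = rank(C_2) - rank(d_2) = 20 - 0 = 20.
rank(im d_{2+1}) = 0.
rank H_2 = 20 - 0 = 20

20


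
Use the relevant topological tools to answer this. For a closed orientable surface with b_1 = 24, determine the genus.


For a closed orientable surface: b_1 = 2g.
24 = 2g
g = 24 / 2 = 12

12


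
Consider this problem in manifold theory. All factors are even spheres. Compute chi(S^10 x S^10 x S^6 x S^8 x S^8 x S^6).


chi is multiplicative: chi(X x Y) = chi(X) chi(Y).
Each even-dim sphere has chi = 2. There are 6 factors.
chi = 2^6 = 64

64


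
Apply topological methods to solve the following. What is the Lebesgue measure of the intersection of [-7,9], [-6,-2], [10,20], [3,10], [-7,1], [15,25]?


Intersection = [max(a_i), min(b_i)] = [15, -2].
Since 15 > -2, the intersection is empty.
Length = 0

0


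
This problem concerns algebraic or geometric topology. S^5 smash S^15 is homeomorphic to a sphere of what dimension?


S^m ^ S^n = S^{m+n}.
k = 5 + 15 = 20

20


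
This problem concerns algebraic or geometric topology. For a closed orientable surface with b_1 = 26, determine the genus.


For a closed orientable surface: b_1 = 2g.
26 = 2g
g = 26 / 2 = 13

13


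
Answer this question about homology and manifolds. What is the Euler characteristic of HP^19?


HP^19 has one cell in each dimension 0, 4, ..., 4*19 (19+1 cells, all even-dim).
chi = 19 + 1 = 20

20


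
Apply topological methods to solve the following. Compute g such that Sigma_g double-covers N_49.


chi(N_49) = 2 - 49 = -47.
Double cover: chi(Sigma_g) = 2 * chi(N_49) = 2*(-47) = -94.
2 - 2g = -94, so g = (2 - (-94))/2 = 96/2 = 48

48


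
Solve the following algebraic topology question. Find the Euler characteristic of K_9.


K_9: V = 9, E = C(9,2) = 36.
chi = V - E = 9 - 36 = -27

-27


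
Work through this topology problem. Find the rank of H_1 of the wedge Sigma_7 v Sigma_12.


For a wedge: H_1(A v B) = H_1(A) + H_1(B).
b_1(Sigma_7) = 14, b_1(Sigma_12) = 24.
b_1 = 14 + 24 = 38

38


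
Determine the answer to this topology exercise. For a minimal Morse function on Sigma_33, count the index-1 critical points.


A perfect Morse function has m_k = b_k.
For Sigma_33: b_0=1, b_1=2g=66, b_2=1.
Saddles m_1 = 2g = 66

66


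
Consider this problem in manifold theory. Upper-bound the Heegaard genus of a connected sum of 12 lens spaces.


Heegaard genus satisfies g(A#B) <= g(A) + g(B).
Each lens space has g = 1.
Upper bound: 12 * 1 = 12

12


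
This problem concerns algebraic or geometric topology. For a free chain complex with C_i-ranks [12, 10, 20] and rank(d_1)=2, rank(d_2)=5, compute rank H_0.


rank H_k = rank(ker d_k) - rank(im d_{k+1}).
rank(ker d_0) = rank(C_0) - rank(d_0) = 12 - 0 = 12.
rank(im d_{0+1}) = 2.
rank H_0 = 12 - 2 = 10

10


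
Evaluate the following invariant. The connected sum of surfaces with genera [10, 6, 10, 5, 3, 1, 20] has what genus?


Genus is additive under connected sum of orientable surfaces.
g = 10 + 6 + 10 + 5 + 3 + 1 + 20 = 55

55


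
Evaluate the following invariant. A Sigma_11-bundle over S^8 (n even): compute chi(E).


chi(S^8) = 2 (n even), chi(Sigma_11) = 2 - 2*11 = -20.
chi(E) = 2 * (-20) = -40

-40


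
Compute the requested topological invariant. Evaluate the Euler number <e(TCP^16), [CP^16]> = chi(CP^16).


For any closed oriented manifold, <e(TM),[M]> = chi(M).
chi(CP^16) = 16+1 = 17

17
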